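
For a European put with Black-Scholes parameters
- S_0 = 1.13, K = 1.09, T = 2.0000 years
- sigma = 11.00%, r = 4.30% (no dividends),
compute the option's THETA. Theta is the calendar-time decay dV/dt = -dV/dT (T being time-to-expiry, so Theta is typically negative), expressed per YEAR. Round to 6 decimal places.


d1 = 0.8622841701; d2 = 0.7067206783
phi(d1) = 0.2750766403; exp(-qT) = 1.0000000000; exp(-rT) = 0.9175942312
Theta = -S*exp(-qT)*phi(d1)*sigma/(2*sqrt(T)) + r*K*exp(-rT)*N(-d2) - q*S*exp(-qT)*N(-d1)
N(-d1) = 0.1942655808; N(-d2) = 0.2398700383; sqrt(T) = 1.4142135624
Term 1 = -1.1300 * 1.0000000000 * 0.2750766403 * 0.1100 / (2 * 1.4142135624) = -0.0120887069
Term 2 = 0.0430 * 1.0900 * 0.9175942312 * 0.2398700383 = 0.0103162446
Term 3 = 0 (no dividend yield, q = 0)
Theta = -0.0120887069 + (0.0103162446) + (0.0000000000) = -0.001772

Answer: Theta = -0.001772


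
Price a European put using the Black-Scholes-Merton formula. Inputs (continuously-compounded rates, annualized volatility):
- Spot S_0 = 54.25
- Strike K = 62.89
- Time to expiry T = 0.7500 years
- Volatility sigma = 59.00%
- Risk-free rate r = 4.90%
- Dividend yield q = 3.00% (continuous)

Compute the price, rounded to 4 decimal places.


Answer: Price = 15.6288

Derivation:
d1 = (ln(S/K) + (r - q + 0.5*sigma^2) * T) / (sigma * sqrt(T)) = -0.00586485
d2 = d1 - sigma * sqrt(T) = -0.51681984
exp(-rT) = 0.96391708; exp(-qT) = 0.97775124
P = K * exp(-rT) * N(-d2) - S_0 * exp(-qT) * N(-d1)
N(-d1) = 0.50233972; N(-d2) = 0.69735904
P = 62.8900 * 0.96391708 * 0.69735904 - 54.2500 * 0.97775124 * 0.50233972 = 15.6288


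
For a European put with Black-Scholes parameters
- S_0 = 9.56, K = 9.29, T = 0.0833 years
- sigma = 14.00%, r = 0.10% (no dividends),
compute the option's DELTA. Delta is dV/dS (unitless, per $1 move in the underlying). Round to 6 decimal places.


d1 = 0.7312898092; d2 = 0.6908833741
phi(d1) = 0.3053395247; exp(-qT) = 1.0000000000; exp(-rT) = 0.9999167035
N(-d1) = 0.2323010769
Delta = -exp(-qT) * N(-d1) = -1.0000000000 * 0.2323010769 = -0.232301

Answer: Delta = -0.232301


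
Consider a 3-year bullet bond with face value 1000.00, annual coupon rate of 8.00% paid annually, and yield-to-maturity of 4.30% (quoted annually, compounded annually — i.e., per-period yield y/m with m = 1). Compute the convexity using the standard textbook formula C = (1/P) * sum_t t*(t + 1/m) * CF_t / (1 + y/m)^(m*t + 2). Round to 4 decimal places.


Coupon per period c = face * coupon_rate / m = 80.000000
Periods per year m = 1; per-period yield y/m = 0.043000
Number of cashflows N = 3
Cashflows (t years, CF_t, discount factor 1/(1+y/m)^(m*t), PV):
  t = 1.0000: CF_t = 80.000000, DF = 0.958773, PV = 76.701822
  t = 2.0000: CF_t = 80.000000, DF = 0.919245, PV = 73.539618
  t = 3.0000: CF_t = 1080.000000, DF = 0.881347, PV = 951.855076
Price P = sum_t PV_t = 1102.096516
Convexity numerator sum_t t*(t + 1/m) * CF_t / (1+y/m)^(m*t + 2):
  t = 1.0000: term = 141.015567
  t = 2.0000: term = 405.605657
  t = 3.0000: term = 10499.858814
Convexity = (1/P) * sum = 11046.480038 / 1102.096516 = 10.023151

Answer: Convexity = 10.0232


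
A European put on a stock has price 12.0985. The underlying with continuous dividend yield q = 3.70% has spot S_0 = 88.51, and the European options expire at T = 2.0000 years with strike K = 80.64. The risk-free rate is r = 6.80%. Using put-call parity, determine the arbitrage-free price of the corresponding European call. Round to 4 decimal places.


Answer: Call price = 23.9092

Derivation:
Put-call parity: C - P = S_0 * exp(-qT) - K * exp(-rT).
S_0 * exp(-qT) = 88.5100 * 0.92867169 = 82.19673162
K * exp(-rT) = 80.6400 * 0.87284263 = 70.38602988
C = P + S*exp(-qT) - K*exp(-rT)
C = 12.0985 + 82.19673162 - 70.38602988 = 23.9092


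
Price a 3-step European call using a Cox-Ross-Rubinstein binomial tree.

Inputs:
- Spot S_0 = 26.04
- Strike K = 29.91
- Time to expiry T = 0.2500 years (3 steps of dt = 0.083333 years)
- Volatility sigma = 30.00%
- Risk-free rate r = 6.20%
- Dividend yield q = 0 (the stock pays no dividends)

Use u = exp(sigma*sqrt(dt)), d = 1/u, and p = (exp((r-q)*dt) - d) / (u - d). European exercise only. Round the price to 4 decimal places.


Answer: Price = V(0,0) = 0.4984

Derivation:
dt = T/N = 0.083333
u = exp(sigma*sqrt(dt)) = 1.090463; d = 1/u = 0.917042
p = (exp((r-q)*dt) - d) / (u - d) = 0.508232
Discount per step: exp(-r*dt) = 0.994847
Stock lattice S(k, i) with i counting down-moves:
  k=0: S(0,0) = 26.0400
  k=1: S(1,0) = 28.3957; S(1,1) = 23.8798
  k=2: S(2,0) = 30.9644; S(2,1) = 26.0400; S(2,2) = 21.8987
  k=3: S(3,0) = 33.7656; S(3,1) = 28.3957; S(3,2) = 23.8798; S(3,3) = 20.0820
Terminal payoffs V(N, i) = max(S_T - K, 0):
  V(3,0) = 3.855563; V(3,1) = 0.000000; V(3,2) = 0.000000; V(3,3) = 0.000000
Backward induction: V(k, i) = exp(-r*dt) * [p * V(k+1, i) + (1-p) * V(k+1, i+1)].
  V(2,0) = exp(-r*dt) * [p*3.855563 + (1-p)*0.000000] = 1.949424
  V(2,1) = exp(-r*dt) * [p*0.000000 + (1-p)*0.000000] = 0.000000
  V(2,2) = exp(-r*dt) * [p*0.000000 + (1-p)*0.000000] = 0.000000
  V(1,0) = exp(-r*dt) * [p*1.949424 + (1-p)*0.000000] = 0.985655
  V(1,1) = exp(-r*dt) * [p*0.000000 + (1-p)*0.000000] = 0.000000
  V(0,0) = exp(-r*dt) * [p*0.985655 + (1-p)*0.000000] = 0.498360


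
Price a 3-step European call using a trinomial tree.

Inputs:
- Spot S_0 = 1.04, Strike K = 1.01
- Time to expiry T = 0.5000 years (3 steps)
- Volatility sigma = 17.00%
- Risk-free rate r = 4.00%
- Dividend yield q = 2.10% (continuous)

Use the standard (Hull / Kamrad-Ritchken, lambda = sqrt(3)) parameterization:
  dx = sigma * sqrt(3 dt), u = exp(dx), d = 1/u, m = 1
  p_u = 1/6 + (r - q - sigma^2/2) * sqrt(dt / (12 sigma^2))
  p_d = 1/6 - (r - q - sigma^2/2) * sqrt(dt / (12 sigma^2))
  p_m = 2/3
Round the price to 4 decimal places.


dt = T/N = 0.166667; dx = sigma*sqrt(3*dt) = 0.120208
u = exp(dx) = 1.127732; d = 1/u = 0.886736
p_u = 0.169821, p_m = 0.666667, p_d = 0.163512
Discount per step: exp(-r*dt) = 0.993356
Stock lattice S(k, j) with j the centered position index:
  k=0: S(0,+0) = 1.0400
  k=1: S(1,-1) = 0.9222; S(1,+0) = 1.0400; S(1,+1) = 1.1728
  k=2: S(2,-2) = 0.8178; S(2,-1) = 0.9222; S(2,+0) = 1.0400; S(2,+1) = 1.1728; S(2,+2) = 1.3226
  k=3: S(3,-3) = 0.7251; S(3,-2) = 0.8178; S(3,-1) = 0.9222; S(3,+0) = 1.0400; S(3,+1) = 1.1728; S(3,+2) = 1.3226; S(3,+3) = 1.4916
Terminal payoffs V(N, j) = max(S_T - K, 0):
  V(3,-3) = 0.000000; V(3,-2) = 0.000000; V(3,-1) = 0.000000; V(3,+0) = 0.030000; V(3,+1) = 0.162841; V(3,+2) = 0.312650; V(3,+3) = 0.481594
Backward induction: V(k, j) = exp(-r*dt) * [p_u * V(k+1, j+1) + p_m * V(k+1, j) + p_d * V(k+1, j-1)]
  V(2,-2) = exp(-r*dt) * [p_u*0.000000 + p_m*0.000000 + p_d*0.000000] = 0.000000
  V(2,-1) = exp(-r*dt) * [p_u*0.030000 + p_m*0.000000 + p_d*0.000000] = 0.005061
  V(2,+0) = exp(-r*dt) * [p_u*0.162841 + p_m*0.030000 + p_d*0.000000] = 0.047337
  V(2,+1) = exp(-r*dt) * [p_u*0.312650 + p_m*0.162841 + p_d*0.030000] = 0.165454
  V(2,+2) = exp(-r*dt) * [p_u*0.481594 + p_m*0.312650 + p_d*0.162841] = 0.314739
  V(1,-1) = exp(-r*dt) * [p_u*0.047337 + p_m*0.005061 + p_d*0.000000] = 0.011337
  V(1,+0) = exp(-r*dt) * [p_u*0.165454 + p_m*0.047337 + p_d*0.005061] = 0.060081
  V(1,+1) = exp(-r*dt) * [p_u*0.314739 + p_m*0.165454 + p_d*0.047337] = 0.170352
  V(0,+0) = exp(-r*dt) * [p_u*0.170352 + p_m*0.060081 + p_d*0.011337] = 0.070367

Answer: Price = V(0,0) = 0.0704


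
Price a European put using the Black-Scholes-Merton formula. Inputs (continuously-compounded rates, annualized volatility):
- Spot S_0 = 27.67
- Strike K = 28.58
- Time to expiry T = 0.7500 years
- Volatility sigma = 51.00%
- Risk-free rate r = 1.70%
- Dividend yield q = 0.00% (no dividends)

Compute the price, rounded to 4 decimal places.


Answer: Price = 5.1627

Derivation:
d1 = (ln(S/K) + (r - q + 0.5*sigma^2) * T) / (sigma * sqrt(T)) = 0.17644078
d2 = d1 - sigma * sqrt(T) = -0.26523217
exp(-rT) = 0.98733094; exp(-qT) = 1.00000000
P = K * exp(-rT) * N(-d2) - S_0 * exp(-qT) * N(-d1)
N(-d1) = 0.42997383; N(-d2) = 0.60458469
P = 28.5800 * 0.98733094 * 0.60458469 - 27.6700 * 1.00000000 * 0.42997383 = 5.1627


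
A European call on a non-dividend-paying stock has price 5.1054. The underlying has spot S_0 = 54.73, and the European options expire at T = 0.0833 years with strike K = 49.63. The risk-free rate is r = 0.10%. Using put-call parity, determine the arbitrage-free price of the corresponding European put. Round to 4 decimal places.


Put-call parity: C - P = S_0 * exp(-qT) - K * exp(-rT).
S_0 * exp(-qT) = 54.7300 * 1.00000000 = 54.73000000
K * exp(-rT) = 49.6300 * 0.99991670 = 49.62586599
P = C - S*exp(-qT) + K*exp(-rT)
P = 5.1054 - 54.73000000 + 49.62586599 = 0.0013

Answer: Put price = 0.0013


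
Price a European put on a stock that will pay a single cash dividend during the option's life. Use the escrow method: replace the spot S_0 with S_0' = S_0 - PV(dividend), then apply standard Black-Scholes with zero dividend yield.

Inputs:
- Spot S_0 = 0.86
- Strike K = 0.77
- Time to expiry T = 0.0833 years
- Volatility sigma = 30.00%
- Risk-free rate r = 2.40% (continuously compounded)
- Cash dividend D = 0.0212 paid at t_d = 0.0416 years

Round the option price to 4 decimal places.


PV(D) = D * exp(-r * t_d) = 0.0212 * 0.99900210 = 0.02117884
S_0' = S_0 - PV(D) = 0.8600 - 0.02117884 = 0.83882116
d1 = (ln(S_0'/K) + (r + sigma^2/2)*T) / (sigma*sqrt(T)) = 1.05508431
d2 = d1 - sigma*sqrt(T) = 0.96849909
exp(-rT) = 0.99800280
N(-d1) = 0.14569338; N(-d2) = 0.16639759
P = K * exp(-rT) * N(-d2) - S_0' * N(-d1) = 0.7700 * 0.99800280 * 0.16639759 - 0.83882116 * 0.14569338 = 0.0057

Answer: Price = 0.0057


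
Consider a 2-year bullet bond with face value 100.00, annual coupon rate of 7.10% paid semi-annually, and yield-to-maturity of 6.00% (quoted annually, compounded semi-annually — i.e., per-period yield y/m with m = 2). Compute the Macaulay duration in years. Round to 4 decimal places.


Coupon per period c = face * coupon_rate / m = 3.550000
Periods per year m = 2; per-period yield y/m = 0.030000
Number of cashflows N = 4
Cashflows (t years, CF_t, discount factor 1/(1+y/m)^(m*t), PV):
  t = 0.5000: CF_t = 3.550000, DF = 0.970874, PV = 3.446602
  t = 1.0000: CF_t = 3.550000, DF = 0.942596, PV = 3.346215
  t = 1.5000: CF_t = 3.550000, DF = 0.915142, PV = 3.248753
  t = 2.0000: CF_t = 103.550000, DF = 0.888487, PV = 92.002834
Price P = sum_t PV_t = 102.044404
Macaulay numerator sum_t t * PV_t:
  t * PV_t at t = 0.5000: 1.723301
  t * PV_t at t = 1.0000: 3.346215
  t * PV_t at t = 1.5000: 4.873129
  t * PV_t at t = 2.0000: 184.005668
Macaulay duration D = (sum_t t * PV_t) / P = 193.948313 / 102.044404 = 1.900627

Answer: Macaulay duration = 1.9006 years


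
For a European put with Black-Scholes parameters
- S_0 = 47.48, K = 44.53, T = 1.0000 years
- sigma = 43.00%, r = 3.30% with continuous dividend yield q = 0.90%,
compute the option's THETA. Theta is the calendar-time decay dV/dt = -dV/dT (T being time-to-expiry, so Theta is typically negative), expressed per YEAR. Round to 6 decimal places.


d1 = 0.4199894196; d2 = -0.0100105804
phi(d1) = 0.3652642958; exp(-qT) = 0.9910403788; exp(-rT) = 0.9675385596
Theta = -S*exp(-qT)*phi(d1)*sigma/(2*sqrt(T)) + r*K*exp(-rT)*N(-d2) - q*S*exp(-qT)*N(-d1)
N(-d1) = 0.3372465915; N(-d2) = 0.5039935771; sqrt(T) = 1.0000000000
Term 1 = -47.4800 * 0.9910403788 * 0.3652642958 * 0.4300 / (2 * 1.0000000000) = -3.6952833256
Term 2 = 0.0330 * 44.5300 * 0.9675385596 * 0.5039935771 = 0.7165721399
Term 3 = -0.0090 * 47.4800 * 0.9910403788 * 0.3372465915 = -0.1428210226
Theta = -3.6952833256 + (0.7165721399) + (-0.1428210226) = -3.121532

Answer: Theta = -3.121532


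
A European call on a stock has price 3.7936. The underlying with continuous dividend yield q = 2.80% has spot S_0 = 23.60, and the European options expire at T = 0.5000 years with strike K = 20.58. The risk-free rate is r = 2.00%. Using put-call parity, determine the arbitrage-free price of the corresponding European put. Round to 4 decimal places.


Put-call parity: C - P = S_0 * exp(-qT) - K * exp(-rT).
S_0 * exp(-qT) = 23.6000 * 0.98609754 = 23.27190204
K * exp(-rT) = 20.5800 * 0.99004983 = 20.37522558
P = C - S*exp(-qT) + K*exp(-rT)
P = 3.7936 - 23.27190204 + 20.37522558 = 0.8969

Answer: Put price = 0.8969


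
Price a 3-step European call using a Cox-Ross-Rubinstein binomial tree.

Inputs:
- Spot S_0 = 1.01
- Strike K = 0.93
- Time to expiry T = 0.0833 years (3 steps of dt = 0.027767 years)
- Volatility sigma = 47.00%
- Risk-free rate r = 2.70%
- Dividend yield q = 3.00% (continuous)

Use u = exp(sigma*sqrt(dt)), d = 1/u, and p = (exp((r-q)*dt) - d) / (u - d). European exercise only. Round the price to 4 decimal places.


Answer: Price = V(0,0) = 0.0980

Derivation:
dt = T/N = 0.027767
u = exp(sigma*sqrt(dt)) = 1.081466; d = 1/u = 0.924671
p = (exp((r-q)*dt) - d) / (u - d) = 0.479899
Discount per step: exp(-r*dt) = 0.999251
Stock lattice S(k, i) with i counting down-moves:
  k=0: S(0,0) = 1.0100
  k=1: S(1,0) = 1.0923; S(1,1) = 0.9339
  k=2: S(2,0) = 1.1813; S(2,1) = 1.0100; S(2,2) = 0.8636
  k=3: S(3,0) = 1.2775; S(3,1) = 1.0923; S(3,2) = 0.9339; S(3,3) = 0.7985
Terminal payoffs V(N, i) = max(S_T - K, 0):
  V(3,0) = 0.347498; V(3,1) = 0.162281; V(3,2) = 0.003917; V(3,3) = 0.000000
Backward induction: V(k, i) = exp(-r*dt) * [p * V(k+1, i) + (1-p) * V(k+1, i+1)].
  V(2,0) = exp(-r*dt) * [p*0.347498 + (1-p)*0.162281] = 0.250978
  V(2,1) = exp(-r*dt) * [p*0.162281 + (1-p)*0.003917] = 0.079856
  V(2,2) = exp(-r*dt) * [p*0.003917 + (1-p)*0.000000] = 0.001879
  V(1,0) = exp(-r*dt) * [p*0.250978 + (1-p)*0.079856] = 0.161856
  V(1,1) = exp(-r*dt) * [p*0.079856 + (1-p)*0.001879] = 0.039270
  V(0,0) = exp(-r*dt) * [p*0.161856 + (1-p)*0.039270] = 0.098026


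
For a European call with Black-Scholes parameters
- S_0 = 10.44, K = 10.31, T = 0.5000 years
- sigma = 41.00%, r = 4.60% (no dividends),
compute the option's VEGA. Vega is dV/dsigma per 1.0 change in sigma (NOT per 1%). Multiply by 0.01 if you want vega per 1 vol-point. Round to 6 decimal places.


d1 = 0.2675115489; d2 = -0.0224022313
phi(d1) = 0.3849200042; exp(-qT) = 1.0000000000; exp(-rT) = 0.9772624838
Vega = S * exp(-qT) * phi(d1) * sqrt(T) = 10.4400 * 1.0000000000 * 0.3849200042 * 0.7071067812 = 2.841554

Answer: Vega = 2.841554


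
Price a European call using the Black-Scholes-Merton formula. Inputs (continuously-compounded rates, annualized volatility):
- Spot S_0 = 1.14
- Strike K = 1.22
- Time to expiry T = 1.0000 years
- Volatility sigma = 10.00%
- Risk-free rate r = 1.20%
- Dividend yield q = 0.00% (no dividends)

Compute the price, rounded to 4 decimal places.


d1 = (ln(S/K) + (r - q + 0.5*sigma^2) * T) / (sigma * sqrt(T)) = -0.50822596
d2 = d1 - sigma * sqrt(T) = -0.60822596
exp(-rT) = 0.98807171; exp(-qT) = 1.00000000
C = S_0 * exp(-qT) * N(d1) - K * exp(-rT) * N(d2)
N(d1) = 0.30564744; N(d2) = 0.27151881
C = 1.1400 * 1.00000000 * 0.30564744 - 1.2200 * 0.98807171 * 0.27151881 = 0.0211

Answer: Price = 0.0211


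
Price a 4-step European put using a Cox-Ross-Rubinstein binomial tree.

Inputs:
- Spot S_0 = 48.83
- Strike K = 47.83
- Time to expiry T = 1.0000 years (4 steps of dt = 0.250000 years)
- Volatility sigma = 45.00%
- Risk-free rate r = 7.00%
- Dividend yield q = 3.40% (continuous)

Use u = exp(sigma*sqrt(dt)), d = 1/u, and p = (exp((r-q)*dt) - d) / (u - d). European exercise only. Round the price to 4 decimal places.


dt = T/N = 0.250000
u = exp(sigma*sqrt(dt)) = 1.252323; d = 1/u = 0.798516
p = (exp((r-q)*dt) - d) / (u - d) = 0.463908
Discount per step: exp(-r*dt) = 0.982652
Stock lattice S(k, i) with i counting down-moves:
  k=0: S(0,0) = 48.8300
  k=1: S(1,0) = 61.1509; S(1,1) = 38.9915
  k=2: S(2,0) = 76.5807; S(2,1) = 48.8300; S(2,2) = 31.1354
  k=3: S(3,0) = 95.9037; S(3,1) = 61.1509; S(3,2) = 38.9915; S(3,3) = 24.8621
  k=4: S(4,0) = 120.1024; S(4,1) = 76.5807; S(4,2) = 48.8300; S(4,3) = 31.1354; S(4,4) = 19.8528
Terminal payoffs V(N, i) = max(K - S_T, 0):
  V(4,0) = 0.000000; V(4,1) = 0.000000; V(4,2) = 0.000000; V(4,3) = 16.694617; V(4,4) = 27.977204
Backward induction: V(k, i) = exp(-r*dt) * [p * V(k+1, i) + (1-p) * V(k+1, i+1)].
  V(3,0) = exp(-r*dt) * [p*0.000000 + (1-p)*0.000000] = 0.000000
  V(3,1) = exp(-r*dt) * [p*0.000000 + (1-p)*0.000000] = 0.000000
  V(3,2) = exp(-r*dt) * [p*0.000000 + (1-p)*16.694617] = 8.794593
  V(3,3) = exp(-r*dt) * [p*16.694617 + (1-p)*27.977204] = 22.348581
  V(2,0) = exp(-r*dt) * [p*0.000000 + (1-p)*0.000000] = 0.000000
  V(2,1) = exp(-r*dt) * [p*0.000000 + (1-p)*8.794593] = 4.632922
  V(2,2) = exp(-r*dt) * [p*8.794593 + (1-p)*22.348581] = 15.782161
  V(1,0) = exp(-r*dt) * [p*0.000000 + (1-p)*4.632922] = 2.440587
  V(1,1) = exp(-r*dt) * [p*4.632922 + (1-p)*15.782161] = 10.425883
  V(0,0) = exp(-r*dt) * [p*2.440587 + (1-p)*10.425883] = 6.604839

Answer: Price = V(0,0) = 6.6048


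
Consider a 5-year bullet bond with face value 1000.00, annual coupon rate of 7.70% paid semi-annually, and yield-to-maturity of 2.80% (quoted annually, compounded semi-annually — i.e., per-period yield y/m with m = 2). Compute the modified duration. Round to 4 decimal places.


Coupon per period c = face * coupon_rate / m = 38.500000
Periods per year m = 2; per-period yield y/m = 0.014000
Number of cashflows N = 10
Cashflows (t years, CF_t, discount factor 1/(1+y/m)^(m*t), PV):
  t = 0.5000: CF_t = 38.500000, DF = 0.986193, PV = 37.968442
  t = 1.0000: CF_t = 38.500000, DF = 0.972577, PV = 37.444223
  t = 1.5000: CF_t = 38.500000, DF = 0.959149, PV = 36.927241
  t = 2.0000: CF_t = 38.500000, DF = 0.945906, PV = 36.417398
  t = 2.5000: CF_t = 38.500000, DF = 0.932847, PV = 35.914593
  t = 3.0000: CF_t = 38.500000, DF = 0.919967, PV = 35.418731
  t = 3.5000: CF_t = 38.500000, DF = 0.907265, PV = 34.929715
  t = 4.0000: CF_t = 38.500000, DF = 0.894739, PV = 34.447451
  t = 4.5000: CF_t = 38.500000, DF = 0.882386, PV = 33.971845
  t = 5.0000: CF_t = 1038.500000, DF = 0.870203, PV = 903.705553
Price P = sum_t PV_t = 1227.145192
First compute Macaulay numerator sum_t t * PV_t:
  t * PV_t at t = 0.5000: 18.984221
  t * PV_t at t = 1.0000: 37.444223
  t * PV_t at t = 1.5000: 55.390862
  t * PV_t at t = 2.0000: 72.834795
  t * PV_t at t = 2.5000: 89.786484
  t * PV_t at t = 3.0000: 106.256194
  t * PV_t at t = 3.5000: 122.254003
  t * PV_t at t = 4.0000: 137.789804
  t * PV_t at t = 4.5000: 152.873303
  t * PV_t at t = 5.0000: 4518.527765
Macaulay duration D = 5312.141653 / 1227.145192 = 4.328862
Modified duration = D / (1 + y/m) = 4.328862 / (1 + 0.014000) = 4.269094

Answer: Modified duration = 4.2691


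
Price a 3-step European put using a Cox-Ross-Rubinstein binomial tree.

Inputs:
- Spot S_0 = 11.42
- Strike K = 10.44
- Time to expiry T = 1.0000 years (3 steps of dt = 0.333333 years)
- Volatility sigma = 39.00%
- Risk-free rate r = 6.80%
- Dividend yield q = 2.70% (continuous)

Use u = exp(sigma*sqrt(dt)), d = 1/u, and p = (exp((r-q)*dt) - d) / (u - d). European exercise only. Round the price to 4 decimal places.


Answer: Price = V(0,0) = 1.1143

Derivation:
dt = T/N = 0.333333
u = exp(sigma*sqrt(dt)) = 1.252531; d = 1/u = 0.798383
p = (exp((r-q)*dt) - d) / (u - d) = 0.474245
Discount per step: exp(-r*dt) = 0.977588
Stock lattice S(k, i) with i counting down-moves:
  k=0: S(0,0) = 11.4200
  k=1: S(1,0) = 14.3039; S(1,1) = 9.1175
  k=2: S(2,0) = 17.9161; S(2,1) = 11.4200; S(2,2) = 7.2793
  k=3: S(3,0) = 22.4405; S(3,1) = 14.3039; S(3,2) = 9.1175; S(3,3) = 5.8117
Terminal payoffs V(N, i) = max(K - S_T, 0):
  V(3,0) = 0.000000; V(3,1) = 0.000000; V(3,2) = 1.322464; V(3,3) = 4.628339
Backward induction: V(k, i) = exp(-r*dt) * [p * V(k+1, i) + (1-p) * V(k+1, i+1)].
  V(2,0) = exp(-r*dt) * [p*0.000000 + (1-p)*0.000000] = 0.000000
  V(2,1) = exp(-r*dt) * [p*0.000000 + (1-p)*1.322464] = 0.679710
  V(2,2) = exp(-r*dt) * [p*1.322464 + (1-p)*4.628339] = 2.991954
  V(1,0) = exp(-r*dt) * [p*0.000000 + (1-p)*0.679710] = 0.349352
  V(1,1) = exp(-r*dt) * [p*0.679710 + (1-p)*2.991954] = 1.852906
  V(0,0) = exp(-r*dt) * [p*0.349352 + (1-p)*1.852906] = 1.114308


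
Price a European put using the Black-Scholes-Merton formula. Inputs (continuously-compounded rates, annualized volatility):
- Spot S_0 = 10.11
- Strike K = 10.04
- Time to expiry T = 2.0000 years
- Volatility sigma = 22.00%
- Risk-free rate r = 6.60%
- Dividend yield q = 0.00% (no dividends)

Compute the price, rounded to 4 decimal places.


d1 = (ln(S/K) + (r - q + 0.5*sigma^2) * T) / (sigma * sqrt(T)) = 0.60215902
d2 = d1 - sigma * sqrt(T) = 0.29103203
exp(-rT) = 0.87634100; exp(-qT) = 1.00000000
P = K * exp(-rT) * N(-d2) - S_0 * exp(-qT) * N(-d1)
N(-d1) = 0.27353415; N(-d2) = 0.38551341
P = 10.0400 * 0.87634100 * 0.38551341 - 10.1100 * 1.00000000 * 0.27353415 = 0.6265

Answer: Price = 0.6265


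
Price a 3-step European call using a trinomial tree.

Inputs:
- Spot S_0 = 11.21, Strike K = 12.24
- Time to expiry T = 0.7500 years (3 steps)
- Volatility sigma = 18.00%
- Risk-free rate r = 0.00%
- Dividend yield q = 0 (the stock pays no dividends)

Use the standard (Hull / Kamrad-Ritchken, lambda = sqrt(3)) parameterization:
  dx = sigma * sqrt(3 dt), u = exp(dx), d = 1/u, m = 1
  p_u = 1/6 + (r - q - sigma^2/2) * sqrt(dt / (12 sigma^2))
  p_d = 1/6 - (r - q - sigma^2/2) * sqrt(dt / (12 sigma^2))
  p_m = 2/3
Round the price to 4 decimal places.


dt = T/N = 0.250000; dx = sigma*sqrt(3*dt) = 0.155885
u = exp(dx) = 1.168691; d = 1/u = 0.855658
p_u = 0.153676, p_m = 0.666667, p_d = 0.179657
Discount per step: exp(-r*dt) = 1.000000
Stock lattice S(k, j) with j the centered position index:
  k=0: S(0,+0) = 11.2100
  k=1: S(1,-1) = 9.5919; S(1,+0) = 11.2100; S(1,+1) = 13.1010
  k=2: S(2,-2) = 8.2074; S(2,-1) = 9.5919; S(2,+0) = 11.2100; S(2,+1) = 13.1010; S(2,+2) = 15.3111
  k=3: S(3,-3) = 7.0227; S(3,-2) = 8.2074; S(3,-1) = 9.5919; S(3,+0) = 11.2100; S(3,+1) = 13.1010; S(3,+2) = 15.3111; S(3,+3) = 17.8939
Terminal payoffs V(N, j) = max(S_T - K, 0):
  V(3,-3) = 0.000000; V(3,-2) = 0.000000; V(3,-1) = 0.000000; V(3,+0) = 0.000000; V(3,+1) = 0.861029; V(3,+2) = 3.071059; V(3,+3) = 5.653901
Backward induction: V(k, j) = exp(-r*dt) * [p_u * V(k+1, j+1) + p_m * V(k+1, j) + p_d * V(k+1, j-1)]
  V(2,-2) = exp(-r*dt) * [p_u*0.000000 + p_m*0.000000 + p_d*0.000000] = 0.000000
  V(2,-1) = exp(-r*dt) * [p_u*0.000000 + p_m*0.000000 + p_d*0.000000] = 0.000000
  V(2,+0) = exp(-r*dt) * [p_u*0.861029 + p_m*0.000000 + p_d*0.000000] = 0.132320
  V(2,+1) = exp(-r*dt) * [p_u*3.071059 + p_m*0.861029 + p_d*0.000000] = 1.045969
  V(2,+2) = exp(-r*dt) * [p_u*5.653901 + p_m*3.071059 + p_d*0.861029] = 3.070933
  V(1,-1) = exp(-r*dt) * [p_u*0.132320 + p_m*0.000000 + p_d*0.000000] = 0.020334
  V(1,+0) = exp(-r*dt) * [p_u*1.045969 + p_m*0.132320 + p_d*0.000000] = 0.248954
  V(1,+1) = exp(-r*dt) * [p_u*3.070933 + p_m*1.045969 + p_d*0.132320] = 1.193014
  V(0,+0) = exp(-r*dt) * [p_u*1.193014 + p_m*0.248954 + p_d*0.020334] = 0.352960

Answer: Price = V(0,0) = 0.3530


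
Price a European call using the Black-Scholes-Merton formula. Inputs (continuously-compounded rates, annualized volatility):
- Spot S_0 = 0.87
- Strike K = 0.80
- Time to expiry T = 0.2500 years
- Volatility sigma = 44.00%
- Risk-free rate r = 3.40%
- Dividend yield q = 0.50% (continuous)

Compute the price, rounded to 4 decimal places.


d1 = (ln(S/K) + (r - q + 0.5*sigma^2) * T) / (sigma * sqrt(T)) = 0.52423402
d2 = d1 - sigma * sqrt(T) = 0.30423402
exp(-rT) = 0.99153602; exp(-qT) = 0.99875078
C = S_0 * exp(-qT) * N(d1) - K * exp(-rT) * N(d2)
N(d1) = 0.69994211; N(d2) = 0.61952520
C = 0.8700 * 0.99875078 * 0.69994211 - 0.8000 * 0.99153602 * 0.61952520 = 0.1168

Answer: Price = 0.1168


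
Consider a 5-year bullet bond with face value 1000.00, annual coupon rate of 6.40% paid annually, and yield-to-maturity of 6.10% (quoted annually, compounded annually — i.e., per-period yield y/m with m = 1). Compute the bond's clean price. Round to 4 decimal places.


Coupon per period c = face * coupon_rate / m = 64.000000
Periods per year m = 1; per-period yield y/m = 0.061000
Number of cashflows N = 5
Cashflows (t years, CF_t, discount factor 1/(1+y/m)^(m*t), PV):
  t = 1.0000: CF_t = 64.000000, DF = 0.942507, PV = 60.320452
  t = 2.0000: CF_t = 64.000000, DF = 0.888320, PV = 56.852453
  t = 3.0000: CF_t = 64.000000, DF = 0.837247, PV = 53.583839
  t = 4.0000: CF_t = 64.000000, DF = 0.789112, PV = 50.503147
  t = 5.0000: CF_t = 1064.000000, DF = 0.743743, PV = 791.342897
Price P = sum_t PV_t = 1012.602787

Answer: Price = 1012.6028


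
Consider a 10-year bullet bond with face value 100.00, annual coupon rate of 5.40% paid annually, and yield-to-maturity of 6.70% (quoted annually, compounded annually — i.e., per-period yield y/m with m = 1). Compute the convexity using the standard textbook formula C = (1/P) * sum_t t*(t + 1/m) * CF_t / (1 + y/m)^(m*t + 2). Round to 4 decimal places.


Answer: Convexity = 69.7168

Derivation:
Coupon per period c = face * coupon_rate / m = 5.400000
Periods per year m = 1; per-period yield y/m = 0.067000
Number of cashflows N = 10
Cashflows (t years, CF_t, discount factor 1/(1+y/m)^(m*t), PV):
  t = 1.0000: CF_t = 5.400000, DF = 0.937207, PV = 5.060918
  t = 2.0000: CF_t = 5.400000, DF = 0.878357, PV = 4.743129
  t = 3.0000: CF_t = 5.400000, DF = 0.823203, PV = 4.445294
  t = 4.0000: CF_t = 5.400000, DF = 0.771511, PV = 4.166161
  t = 5.0000: CF_t = 5.400000, DF = 0.723066, PV = 3.904556
  t = 6.0000: CF_t = 5.400000, DF = 0.677663, PV = 3.659378
  t = 7.0000: CF_t = 5.400000, DF = 0.635110, PV = 3.429595
  t = 8.0000: CF_t = 5.400000, DF = 0.595230, PV = 3.214241
  t = 9.0000: CF_t = 5.400000, DF = 0.557854, PV = 3.012409
  t = 10.0000: CF_t = 105.400000, DF = 0.522824, PV = 55.105686
Price P = sum_t PV_t = 90.741368
Convexity numerator sum_t t*(t + 1/m) * CF_t / (1+y/m)^(m*t + 2):
  t = 1.0000: term = 8.890588
  t = 2.0000: term = 24.996968
  t = 3.0000: term = 46.854673
  t = 4.0000: term = 73.187555
  t = 5.0000: term = 102.887847
  t = 6.0000: term = 134.998112
  t = 7.0000: term = 168.694923
  t = 8.0000: term = 203.274107
  t = 9.0000: term = 238.137426
  t = 10.0000: term = 5324.272354
Convexity = (1/P) * sum = 6326.194553 / 90.741368 = 69.716764


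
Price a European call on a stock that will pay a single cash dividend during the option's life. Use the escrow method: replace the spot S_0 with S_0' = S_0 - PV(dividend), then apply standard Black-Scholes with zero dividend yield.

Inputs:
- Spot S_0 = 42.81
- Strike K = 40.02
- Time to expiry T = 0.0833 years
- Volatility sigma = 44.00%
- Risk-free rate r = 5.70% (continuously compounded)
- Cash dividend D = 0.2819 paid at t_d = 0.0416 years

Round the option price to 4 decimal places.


PV(D) = D * exp(-r * t_d) = 0.2819 * 0.99763161 = 0.28123235
S_0' = S_0 - PV(D) = 42.8100 - 0.28123235 = 42.52876765
d1 = (ln(S_0'/K) + (r + sigma^2/2)*T) / (sigma*sqrt(T)) = 0.57966757
d2 = d1 - sigma*sqrt(T) = 0.45267592
exp(-rT) = 0.99526315
N(d1) = 0.71893059; N(d2) = 0.67460894
C = S_0' * N(d1) - K * exp(-rT) * N(d2) = 42.52876765 * 0.71893059 - 40.0200 * 0.99526315 * 0.67460894 = 3.7053

Answer: Price = 3.7053


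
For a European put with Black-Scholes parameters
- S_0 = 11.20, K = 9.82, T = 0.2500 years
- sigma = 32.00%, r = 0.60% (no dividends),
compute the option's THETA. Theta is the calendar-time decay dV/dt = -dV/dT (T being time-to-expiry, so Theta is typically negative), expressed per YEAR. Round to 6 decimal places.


Answer: Theta = -0.930711

Derivation:
d1 = 0.9112040996; d2 = 0.7512040996
phi(d1) = 0.2633990783; exp(-qT) = 1.0000000000; exp(-rT) = 0.9985011244
Theta = -S*exp(-qT)*phi(d1)*sigma/(2*sqrt(T)) + r*K*exp(-rT)*N(-d2) - q*S*exp(-qT)*N(-d1)
N(-d1) = 0.1810939222; N(-d2) = 0.2262649167; sqrt(T) = 0.5000000000
Term 1 = -11.2000 * 1.0000000000 * 0.2633990783 * 0.3200 / (2 * 0.5000000000) = -0.9440222966
Term 2 = 0.0060 * 9.8200 * 0.9985011244 * 0.2262649167 = 0.0133115466
Term 3 = 0 (no dividend yield, q = 0)
Theta = -0.9440222966 + (0.0133115466) + (0.0000000000) = -0.930711


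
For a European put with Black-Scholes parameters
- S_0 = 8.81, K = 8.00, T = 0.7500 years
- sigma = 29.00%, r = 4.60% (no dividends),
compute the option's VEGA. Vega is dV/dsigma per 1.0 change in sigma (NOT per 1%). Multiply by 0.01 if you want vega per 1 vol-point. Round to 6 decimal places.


Answer: Vega = 2.469033

Derivation:
d1 = 0.6469643705; d2 = 0.3958170034
phi(d1) = 0.3236087736; exp(-qT) = 1.0000000000; exp(-rT) = 0.9660883397
Vega = S * exp(-qT) * phi(d1) * sqrt(T) = 8.8100 * 1.0000000000 * 0.3236087736 * 0.8660254038 = 2.469033


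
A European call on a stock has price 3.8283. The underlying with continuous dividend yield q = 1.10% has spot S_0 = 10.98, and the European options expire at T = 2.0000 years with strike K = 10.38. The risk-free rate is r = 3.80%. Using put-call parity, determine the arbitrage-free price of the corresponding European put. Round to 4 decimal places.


Put-call parity: C - P = S_0 * exp(-qT) - K * exp(-rT).
S_0 * exp(-qT) = 10.9800 * 0.97824024 = 10.74107778
K * exp(-rT) = 10.3800 * 0.92681621 = 9.62035222
P = C - S*exp(-qT) + K*exp(-rT)
P = 3.8283 - 10.74107778 + 9.62035222 = 2.7076

Answer: Put price = 2.7076


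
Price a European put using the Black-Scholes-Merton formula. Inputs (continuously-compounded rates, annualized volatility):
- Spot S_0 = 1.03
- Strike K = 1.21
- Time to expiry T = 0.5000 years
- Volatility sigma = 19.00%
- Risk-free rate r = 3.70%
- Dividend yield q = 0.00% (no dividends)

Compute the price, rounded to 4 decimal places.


d1 = (ln(S/K) + (r - q + 0.5*sigma^2) * T) / (sigma * sqrt(T)) = -0.99394321
d2 = d1 - sigma * sqrt(T) = -1.12829350
exp(-rT) = 0.98167007; exp(-qT) = 1.00000000
P = K * exp(-rT) * N(-d2) - S_0 * exp(-qT) * N(-d1)
N(-d1) = 0.83987474; N(-d2) = 0.87040201
P = 1.2100 * 0.98167007 * 0.87040201 - 1.0300 * 1.00000000 * 0.83987474 = 0.1688

Answer: Price = 0.1688


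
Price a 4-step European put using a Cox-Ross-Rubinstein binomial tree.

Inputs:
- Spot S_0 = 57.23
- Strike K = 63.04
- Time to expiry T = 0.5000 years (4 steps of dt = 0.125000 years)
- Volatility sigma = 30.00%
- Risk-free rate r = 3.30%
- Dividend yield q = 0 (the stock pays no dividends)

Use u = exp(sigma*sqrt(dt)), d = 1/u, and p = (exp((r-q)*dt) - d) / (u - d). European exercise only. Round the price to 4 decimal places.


dt = T/N = 0.125000
u = exp(sigma*sqrt(dt)) = 1.111895; d = 1/u = 0.899365
p = (exp((r-q)*dt) - d) / (u - d) = 0.492957
Discount per step: exp(-r*dt) = 0.995883
Stock lattice S(k, i) with i counting down-moves:
  k=0: S(0,0) = 57.2300
  k=1: S(1,0) = 63.6338; S(1,1) = 51.4707
  k=2: S(2,0) = 70.7541; S(2,1) = 57.2300; S(2,2) = 46.2909
  k=3: S(3,0) = 78.6711; S(3,1) = 63.6338; S(3,2) = 51.4707; S(3,3) = 41.6325
  k=4: S(4,0) = 87.4741; S(4,1) = 70.7541; S(4,2) = 57.2300; S(4,3) = 46.2909; S(4,4) = 37.4428
Terminal payoffs V(N, i) = max(K - S_T, 0):
  V(4,0) = 0.000000; V(4,1) = 0.000000; V(4,2) = 5.810000; V(4,3) = 16.749063; V(4,4) = 25.597210
Backward induction: V(k, i) = exp(-r*dt) * [p * V(k+1, i) + (1-p) * V(k+1, i+1)].
  V(3,0) = exp(-r*dt) * [p*0.000000 + (1-p)*0.000000] = 0.000000
  V(3,1) = exp(-r*dt) * [p*0.000000 + (1-p)*5.810000] = 2.933790
  V(3,2) = exp(-r*dt) * [p*5.810000 + (1-p)*16.749063] = 11.309821
  V(3,3) = exp(-r*dt) * [p*16.749063 + (1-p)*25.597210] = 21.148034
  V(2,0) = exp(-r*dt) * [p*0.000000 + (1-p)*2.933790] = 1.481433
  V(2,1) = exp(-r*dt) * [p*2.933790 + (1-p)*11.309821] = 7.151235
  V(2,2) = exp(-r*dt) * [p*11.309821 + (1-p)*21.148034] = 16.231122
  V(1,0) = exp(-r*dt) * [p*1.481433 + (1-p)*7.151235] = 4.338331
  V(1,1) = exp(-r*dt) * [p*7.151235 + (1-p)*16.231122] = 11.706734
  V(0,0) = exp(-r*dt) * [p*4.338331 + (1-p)*11.706734] = 8.041187

Answer: Price = V(0,0) = 8.0412


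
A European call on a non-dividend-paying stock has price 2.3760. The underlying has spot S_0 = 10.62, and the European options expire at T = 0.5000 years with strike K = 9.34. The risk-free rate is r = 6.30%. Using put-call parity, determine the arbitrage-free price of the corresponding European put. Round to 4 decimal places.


Put-call parity: C - P = S_0 * exp(-qT) - K * exp(-rT).
S_0 * exp(-qT) = 10.6200 * 1.00000000 = 10.62000000
K * exp(-rT) = 9.3400 * 0.96899096 = 9.05037553
P = C - S*exp(-qT) + K*exp(-rT)
P = 2.3760 - 10.62000000 + 9.05037553 = 0.8064

Answer: Put price = 0.8064


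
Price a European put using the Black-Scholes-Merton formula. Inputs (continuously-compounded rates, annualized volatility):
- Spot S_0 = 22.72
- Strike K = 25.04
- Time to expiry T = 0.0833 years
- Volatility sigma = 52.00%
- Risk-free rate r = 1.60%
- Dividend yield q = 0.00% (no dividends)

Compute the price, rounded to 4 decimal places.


Answer: Price = 2.8518

Derivation:
d1 = (ln(S/K) + (r - q + 0.5*sigma^2) * T) / (sigma * sqrt(T)) = -0.56392193
d2 = d1 - sigma * sqrt(T) = -0.71400297
exp(-rT) = 0.99866809; exp(-qT) = 1.00000000
P = K * exp(-rT) * N(-d2) - S_0 * exp(-qT) * N(-d1)
N(-d1) = 0.71359637; N(-d2) = 0.76238733
P = 25.0400 * 0.99866809 * 0.76238733 - 22.7200 * 1.00000000 * 0.71359637 = 2.8518


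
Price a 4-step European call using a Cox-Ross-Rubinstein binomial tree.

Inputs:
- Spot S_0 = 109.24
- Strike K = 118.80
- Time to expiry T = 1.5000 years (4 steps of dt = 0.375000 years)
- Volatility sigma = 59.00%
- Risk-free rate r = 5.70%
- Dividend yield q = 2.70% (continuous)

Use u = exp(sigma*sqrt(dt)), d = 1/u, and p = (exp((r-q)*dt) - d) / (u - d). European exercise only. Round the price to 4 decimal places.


Answer: Price = V(0,0) = 27.7222

Derivation:
dt = T/N = 0.375000
u = exp(sigma*sqrt(dt)) = 1.435194; d = 1/u = 0.696770
p = (exp((r-q)*dt) - d) / (u - d) = 0.425966
Discount per step: exp(-r*dt) = 0.978852
Stock lattice S(k, i) with i counting down-moves:
  k=0: S(0,0) = 109.2400
  k=1: S(1,0) = 156.7805; S(1,1) = 76.1152
  k=2: S(2,0) = 225.0104; S(2,1) = 109.2400; S(2,2) = 53.0348
  k=3: S(3,0) = 322.9335; S(3,1) = 156.7805; S(3,2) = 76.1152; S(3,3) = 36.9530
  k=4: S(4,0) = 463.4721; S(4,1) = 225.0104; S(4,2) = 109.2400; S(4,3) = 53.0348; S(4,4) = 25.7478
Terminal payoffs V(N, i) = max(S_T - K, 0):
  V(4,0) = 344.672126; V(4,1) = 106.210433; V(4,2) = 0.000000; V(4,3) = 0.000000; V(4,4) = 0.000000
Backward induction: V(k, i) = exp(-r*dt) * [p * V(k+1, i) + (1-p) * V(k+1, i+1)].
  V(3,0) = exp(-r*dt) * [p*344.672126 + (1-p)*106.210433] = 203.392727
  V(3,1) = exp(-r*dt) * [p*106.210433 + (1-p)*0.000000] = 44.285263
  V(3,2) = exp(-r*dt) * [p*0.000000 + (1-p)*0.000000] = 0.000000
  V(3,3) = exp(-r*dt) * [p*0.000000 + (1-p)*0.000000] = 0.000000
  V(2,0) = exp(-r*dt) * [p*203.392727 + (1-p)*44.285263] = 109.689800
  V(2,1) = exp(-r*dt) * [p*44.285263 + (1-p)*0.000000] = 18.465083
  V(2,2) = exp(-r*dt) * [p*0.000000 + (1-p)*0.000000] = 0.000000
  V(1,0) = exp(-r*dt) * [p*109.689800 + (1-p)*18.465083] = 56.111433
  V(1,1) = exp(-r*dt) * [p*18.465083 + (1-p)*0.000000] = 7.699160
  V(0,0) = exp(-r*dt) * [p*56.111433 + (1-p)*7.699160] = 27.722209


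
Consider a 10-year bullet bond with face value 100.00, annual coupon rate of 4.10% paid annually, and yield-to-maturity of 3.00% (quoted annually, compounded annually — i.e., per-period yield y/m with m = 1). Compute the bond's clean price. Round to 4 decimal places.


Coupon per period c = face * coupon_rate / m = 4.100000
Periods per year m = 1; per-period yield y/m = 0.030000
Number of cashflows N = 10
Cashflows (t years, CF_t, discount factor 1/(1+y/m)^(m*t), PV):
  t = 1.0000: CF_t = 4.100000, DF = 0.970874, PV = 3.980583
  t = 2.0000: CF_t = 4.100000, DF = 0.942596, PV = 3.864643
  t = 3.0000: CF_t = 4.100000, DF = 0.915142, PV = 3.752081
  t = 4.0000: CF_t = 4.100000, DF = 0.888487, PV = 3.642797
  t = 5.0000: CF_t = 4.100000, DF = 0.862609, PV = 3.536696
  t = 6.0000: CF_t = 4.100000, DF = 0.837484, PV = 3.433685
  t = 7.0000: CF_t = 4.100000, DF = 0.813092, PV = 3.333675
  t = 8.0000: CF_t = 4.100000, DF = 0.789409, PV = 3.236578
  t = 9.0000: CF_t = 4.100000, DF = 0.766417, PV = 3.142309
  t = 10.0000: CF_t = 104.100000, DF = 0.744094, PV = 77.460177
Price P = sum_t PV_t = 109.383223

Answer: Price = 109.3832


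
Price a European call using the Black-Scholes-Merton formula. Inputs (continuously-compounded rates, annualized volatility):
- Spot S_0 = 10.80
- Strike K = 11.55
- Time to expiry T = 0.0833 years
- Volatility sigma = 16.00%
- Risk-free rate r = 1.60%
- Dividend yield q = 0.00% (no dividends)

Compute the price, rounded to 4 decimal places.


Answer: Price = 0.0179

Derivation:
d1 = (ln(S/K) + (r - q + 0.5*sigma^2) * T) / (sigma * sqrt(T)) = -1.40194822
d2 = d1 - sigma * sqrt(T) = -1.44812701
exp(-rT) = 0.99866809; exp(-qT) = 1.00000000
C = S_0 * exp(-qT) * N(d1) - K * exp(-rT) * N(d2)
N(d1) = 0.08046535; N(d2) = 0.07379077
C = 10.8000 * 1.00000000 * 0.08046535 - 11.5500 * 0.99866809 * 0.07379077 = 0.0179


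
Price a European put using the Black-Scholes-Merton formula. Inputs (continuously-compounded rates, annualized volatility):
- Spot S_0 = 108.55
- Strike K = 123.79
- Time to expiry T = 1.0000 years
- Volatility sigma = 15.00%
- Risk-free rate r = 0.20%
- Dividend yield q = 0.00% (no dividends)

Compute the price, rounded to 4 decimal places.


d1 = (ln(S/K) + (r - q + 0.5*sigma^2) * T) / (sigma * sqrt(T)) = -0.78750457
d2 = d1 - sigma * sqrt(T) = -0.93750457
exp(-rT) = 0.99800200; exp(-qT) = 1.00000000
P = K * exp(-rT) * N(-d2) - S_0 * exp(-qT) * N(-d1)
N(-d1) = 0.78450672; N(-d2) = 0.82575046
P = 123.7900 * 0.99800200 * 0.82575046 - 108.5500 * 1.00000000 * 0.78450672 = 16.8572

Answer: Price = 16.8572


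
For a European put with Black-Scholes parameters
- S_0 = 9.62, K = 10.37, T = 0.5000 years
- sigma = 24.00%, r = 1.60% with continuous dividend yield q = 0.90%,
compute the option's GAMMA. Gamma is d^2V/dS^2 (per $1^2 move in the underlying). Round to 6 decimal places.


d1 = -0.3368937048; d2 = -0.5065993323
phi(d1) = 0.3769332295; exp(-qT) = 0.9955101098; exp(-rT) = 0.9920319148
Gamma = exp(-qT) * phi(d1) / (S * sigma * sqrt(T)) = 0.9955101098 * 0.3769332295 / (9.6200 * 0.2400 * 0.7071067812) = 0.229847

Answer: Gamma = 0.229847


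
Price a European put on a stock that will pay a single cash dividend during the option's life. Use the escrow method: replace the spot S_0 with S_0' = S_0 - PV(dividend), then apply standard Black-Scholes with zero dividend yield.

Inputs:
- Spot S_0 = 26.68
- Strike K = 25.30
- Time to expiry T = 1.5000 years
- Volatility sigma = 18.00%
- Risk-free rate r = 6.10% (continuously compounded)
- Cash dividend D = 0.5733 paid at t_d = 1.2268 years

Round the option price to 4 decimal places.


PV(D) = D * exp(-r * t_d) = 0.5733 * 0.92789676 = 0.53196321
S_0' = S_0 - PV(D) = 26.6800 - 0.53196321 = 26.14803679
d1 = (ln(S_0'/K) + (r + sigma^2/2)*T) / (sigma*sqrt(T)) = 0.67483314
d2 = d1 - sigma*sqrt(T) = 0.45437906
exp(-rT) = 0.91256132
N(-d1) = 0.24989089; N(-d2) = 0.32477801
P = K * exp(-rT) * N(-d2) - S_0' * N(-d1) = 25.3000 * 0.91256132 * 0.32477801 - 26.14803679 * 0.24989089 = 0.9643

Answer: Price = 0.9643


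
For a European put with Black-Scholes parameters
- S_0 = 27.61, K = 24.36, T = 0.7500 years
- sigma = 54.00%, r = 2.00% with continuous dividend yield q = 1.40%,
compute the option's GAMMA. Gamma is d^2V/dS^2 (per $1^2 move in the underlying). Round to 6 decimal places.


d1 = 0.5112449102; d2 = 0.0435911922
phi(d1) = 0.3500692761; exp(-qT) = 0.9895549326; exp(-rT) = 0.9851119396
Gamma = exp(-qT) * phi(d1) / (S * sigma * sqrt(T)) = 0.9895549326 * 0.3500692761 / (27.6100 * 0.5400 * 0.8660254038) = 0.026829

Answer: Gamma = 0.026829


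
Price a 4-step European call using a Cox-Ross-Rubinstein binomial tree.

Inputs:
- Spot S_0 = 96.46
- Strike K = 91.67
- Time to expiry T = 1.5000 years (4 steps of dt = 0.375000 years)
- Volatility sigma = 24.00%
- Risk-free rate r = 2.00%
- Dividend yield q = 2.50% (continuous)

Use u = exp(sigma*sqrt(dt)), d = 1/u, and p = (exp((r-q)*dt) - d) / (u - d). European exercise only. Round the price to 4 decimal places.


Answer: Price = V(0,0) = 12.7801

Derivation:
dt = T/N = 0.375000
u = exp(sigma*sqrt(dt)) = 1.158319; d = 1/u = 0.863320
p = (exp((r-q)*dt) - d) / (u - d) = 0.456974
Discount per step: exp(-r*dt) = 0.992528
Stock lattice S(k, i) with i counting down-moves:
  k=0: S(0,0) = 96.4600
  k=1: S(1,0) = 111.7314; S(1,1) = 83.2759
  k=2: S(2,0) = 129.4206; S(2,1) = 96.4600; S(2,2) = 71.8938
  k=3: S(3,0) = 149.9102; S(3,1) = 111.7314; S(3,2) = 83.2759; S(3,3) = 62.0674
  k=4: S(4,0) = 173.6438; S(4,1) = 129.4206; S(4,2) = 96.4600; S(4,3) = 71.8938; S(4,4) = 53.5840
Terminal payoffs V(N, i) = max(S_T - K, 0):
  V(4,0) = 81.973779; V(4,1) = 37.750551; V(4,2) = 4.790000; V(4,3) = 0.000000; V(4,4) = 0.000000
Backward induction: V(k, i) = exp(-r*dt) * [p * V(k+1, i) + (1-p) * V(k+1, i+1)].
  V(3,0) = exp(-r*dt) * [p*81.973779 + (1-p)*37.750551] = 57.526330
  V(3,1) = exp(-r*dt) * [p*37.750551 + (1-p)*4.790000] = 19.703769
  V(3,2) = exp(-r*dt) * [p*4.790000 + (1-p)*0.000000] = 2.172548
  V(3,3) = exp(-r*dt) * [p*0.000000 + (1-p)*0.000000] = 0.000000
  V(2,0) = exp(-r*dt) * [p*57.526330 + (1-p)*19.703769] = 36.711312
  V(2,1) = exp(-r*dt) * [p*19.703769 + (1-p)*2.172548] = 10.107760
  V(2,2) = exp(-r*dt) * [p*2.172548 + (1-p)*0.000000] = 0.985379
  V(1,0) = exp(-r*dt) * [p*36.711312 + (1-p)*10.107760] = 22.098520
  V(1,1) = exp(-r*dt) * [p*10.107760 + (1-p)*0.985379] = 5.115556
  V(0,0) = exp(-r*dt) * [p*22.098520 + (1-p)*5.115556] = 12.780111
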